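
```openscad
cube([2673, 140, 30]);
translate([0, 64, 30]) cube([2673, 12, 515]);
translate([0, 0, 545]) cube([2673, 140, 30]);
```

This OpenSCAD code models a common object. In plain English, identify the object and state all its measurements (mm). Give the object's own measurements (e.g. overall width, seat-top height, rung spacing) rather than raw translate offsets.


An I-beam lying along x, 2673 mm long. Overall section height 575 mm. Two flanges 140 mm wide (y) and 30 mm thick, one on the floor and one at the top; a web 12 mm thick runs between them, centred on the flange width.


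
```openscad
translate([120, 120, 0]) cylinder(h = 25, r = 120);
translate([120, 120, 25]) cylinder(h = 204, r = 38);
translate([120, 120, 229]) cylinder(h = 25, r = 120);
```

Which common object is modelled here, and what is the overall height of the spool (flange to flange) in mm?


A spool. The overall height is 254 mm.

Three coaxial cylinders, large–small–large — a spool. Two 25 mm flanges and a 204 mm core give 25 + 204 + 25 = 254 mm.


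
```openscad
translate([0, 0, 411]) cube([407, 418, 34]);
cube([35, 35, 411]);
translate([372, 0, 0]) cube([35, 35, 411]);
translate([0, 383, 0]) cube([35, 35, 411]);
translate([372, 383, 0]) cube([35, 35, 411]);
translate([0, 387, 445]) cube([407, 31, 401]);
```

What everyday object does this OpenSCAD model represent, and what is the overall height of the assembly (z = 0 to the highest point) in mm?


A chair. The overall height is 846 mm.

A slab on four corner posts with a tall panel at the back — a chair. The seat slab sits at z = 411 with thickness 34, and the 401 mm backrest starts at the seat top, so the overall height is 411 + 34 + 401 = 846 mm.


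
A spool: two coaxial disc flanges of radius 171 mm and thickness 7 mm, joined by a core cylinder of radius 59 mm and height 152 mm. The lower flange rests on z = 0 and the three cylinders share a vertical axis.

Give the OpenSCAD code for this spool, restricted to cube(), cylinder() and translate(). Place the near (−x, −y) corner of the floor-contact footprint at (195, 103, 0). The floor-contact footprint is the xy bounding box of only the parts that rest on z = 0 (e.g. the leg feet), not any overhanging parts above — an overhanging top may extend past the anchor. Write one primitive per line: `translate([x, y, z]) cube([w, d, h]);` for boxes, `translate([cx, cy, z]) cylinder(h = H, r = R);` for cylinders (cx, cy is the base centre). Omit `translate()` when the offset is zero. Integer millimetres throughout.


translate([366, 274, 0]) cylinder(h = 7, r = 171);
translate([366, 274, 7]) cylinder(h = 152, r = 59);
translate([366, 274, 159]) cylinder(h = 7, r = 171);


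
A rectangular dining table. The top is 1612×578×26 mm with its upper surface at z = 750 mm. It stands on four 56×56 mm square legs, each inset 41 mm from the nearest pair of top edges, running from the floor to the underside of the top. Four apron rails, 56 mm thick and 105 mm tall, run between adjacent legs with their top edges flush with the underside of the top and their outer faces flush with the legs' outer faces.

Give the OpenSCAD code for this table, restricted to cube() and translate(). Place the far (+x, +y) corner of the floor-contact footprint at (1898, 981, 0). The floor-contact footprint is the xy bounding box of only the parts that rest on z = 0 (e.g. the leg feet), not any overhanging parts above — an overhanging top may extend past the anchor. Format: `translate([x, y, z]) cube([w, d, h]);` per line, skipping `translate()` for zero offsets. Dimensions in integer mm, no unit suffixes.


translate([327, 444, 724]) cube([1612, 578, 26]);
translate([368, 485, 0]) cube([56, 56, 724]);
translate([1842, 485, 0]) cube([56, 56, 724]);
translate([368, 925, 0]) cube([56, 56, 724]);
translate([1842, 925, 0]) cube([56, 56, 724]);
translate([424, 485, 619]) cube([1418, 56, 105]);
translate([424, 925, 619]) cube([1418, 56, 105]);
translate([368, 541, 619]) cube([56, 384, 105]);
translate([1842, 541, 619]) cube([56, 384, 105]);


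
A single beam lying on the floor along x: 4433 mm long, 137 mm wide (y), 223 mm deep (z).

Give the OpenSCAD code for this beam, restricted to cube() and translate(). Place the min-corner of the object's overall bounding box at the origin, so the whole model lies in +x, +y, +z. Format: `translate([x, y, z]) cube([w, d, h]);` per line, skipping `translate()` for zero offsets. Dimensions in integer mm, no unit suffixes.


cube([4433, 137, 223]);


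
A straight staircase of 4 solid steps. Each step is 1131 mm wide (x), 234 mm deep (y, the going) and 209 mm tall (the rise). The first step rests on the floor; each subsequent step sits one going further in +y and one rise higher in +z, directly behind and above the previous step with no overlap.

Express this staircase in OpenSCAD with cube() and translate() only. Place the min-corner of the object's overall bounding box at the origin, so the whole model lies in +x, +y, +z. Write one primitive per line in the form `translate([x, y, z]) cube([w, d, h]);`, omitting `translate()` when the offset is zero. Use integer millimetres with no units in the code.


cube([1131, 234, 209]);
translate([0, 234, 209]) cube([1131, 234, 209]);
translate([0, 468, 418]) cube([1131, 234, 209]);
translate([0, 702, 627]) cube([1131, 234, 209]);


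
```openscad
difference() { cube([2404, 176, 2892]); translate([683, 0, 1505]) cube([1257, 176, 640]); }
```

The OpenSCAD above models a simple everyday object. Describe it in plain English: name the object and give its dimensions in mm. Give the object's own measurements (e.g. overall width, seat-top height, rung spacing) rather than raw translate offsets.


A wall 2404 mm long (x), 176 mm thick (y), 2892 mm tall, with a rectangular window opening cut through it. The opening is 1257 mm wide and 640 mm tall; its sill is at z = 1505 mm and its near (−x) edge is 683 mm from the wall's −x end. The opening passes through the full wall thickness.


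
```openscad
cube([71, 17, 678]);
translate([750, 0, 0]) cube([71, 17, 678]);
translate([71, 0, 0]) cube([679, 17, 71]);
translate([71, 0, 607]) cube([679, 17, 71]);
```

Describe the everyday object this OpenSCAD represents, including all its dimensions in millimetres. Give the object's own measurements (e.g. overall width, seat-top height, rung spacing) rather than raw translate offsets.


A rectangular picture frame lying in the x–z plane (depth along y). The opening is 679 mm wide (x) by 536 mm tall (z), surrounded by a border 71 mm wide on all four sides. The frame is 17 mm deep and is made of two full-height vertical stiles with two horizontal rails fitted between them.


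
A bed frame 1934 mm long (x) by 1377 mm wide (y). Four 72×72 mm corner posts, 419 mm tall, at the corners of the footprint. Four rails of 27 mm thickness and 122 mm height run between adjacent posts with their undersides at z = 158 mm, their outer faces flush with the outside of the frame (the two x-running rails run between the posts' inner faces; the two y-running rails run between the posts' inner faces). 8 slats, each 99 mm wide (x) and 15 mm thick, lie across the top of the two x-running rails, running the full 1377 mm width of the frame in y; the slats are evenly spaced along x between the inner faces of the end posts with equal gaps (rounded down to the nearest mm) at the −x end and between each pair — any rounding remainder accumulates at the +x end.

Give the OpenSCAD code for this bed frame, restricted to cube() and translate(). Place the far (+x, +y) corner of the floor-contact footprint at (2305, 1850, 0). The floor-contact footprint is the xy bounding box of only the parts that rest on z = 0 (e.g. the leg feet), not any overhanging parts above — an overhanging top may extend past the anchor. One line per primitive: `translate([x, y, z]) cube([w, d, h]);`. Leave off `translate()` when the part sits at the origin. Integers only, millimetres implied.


translate([371, 473, 0]) cube([72, 72, 419]);
translate([371, 1778, 0]) cube([72, 72, 419]);
translate([2233, 473, 0]) cube([72, 72, 419]);
translate([2233, 1778, 0]) cube([72, 72, 419]);
translate([443, 473, 158]) cube([1790, 27, 122]);
translate([443, 1823, 158]) cube([1790, 27, 122]);
translate([371, 545, 158]) cube([27, 1233, 122]);
translate([2278, 545, 158]) cube([27, 1233, 122]);
translate([553, 473, 280]) cube([99, 1377, 15]);
translate([762, 473, 280]) cube([99, 1377, 15]);
translate([971, 473, 280]) cube([99, 1377, 15]);
translate([1180, 473, 280]) cube([99, 1377, 15]);
translate([1389, 473, 280]) cube([99, 1377, 15]);
translate([1598, 473, 280]) cube([99, 1377, 15]);
translate([1807, 473, 280]) cube([99, 1377, 15]);
translate([2016, 473, 280]) cube([99, 1377, 15]);


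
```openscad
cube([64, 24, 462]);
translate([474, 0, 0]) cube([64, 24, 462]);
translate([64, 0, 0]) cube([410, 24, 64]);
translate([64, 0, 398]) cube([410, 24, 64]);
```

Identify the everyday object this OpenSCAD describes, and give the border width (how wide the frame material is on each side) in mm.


A picture frame. The border width is 64 mm.

Four thin pieces enclosing a rectangular opening — a picture frame. The two full-height stiles are 462 mm tall; the top rail sits at z = 398 and is 64 mm tall, so the border above the opening is 462 − 398 = 64 mm, matching the stile x-width.


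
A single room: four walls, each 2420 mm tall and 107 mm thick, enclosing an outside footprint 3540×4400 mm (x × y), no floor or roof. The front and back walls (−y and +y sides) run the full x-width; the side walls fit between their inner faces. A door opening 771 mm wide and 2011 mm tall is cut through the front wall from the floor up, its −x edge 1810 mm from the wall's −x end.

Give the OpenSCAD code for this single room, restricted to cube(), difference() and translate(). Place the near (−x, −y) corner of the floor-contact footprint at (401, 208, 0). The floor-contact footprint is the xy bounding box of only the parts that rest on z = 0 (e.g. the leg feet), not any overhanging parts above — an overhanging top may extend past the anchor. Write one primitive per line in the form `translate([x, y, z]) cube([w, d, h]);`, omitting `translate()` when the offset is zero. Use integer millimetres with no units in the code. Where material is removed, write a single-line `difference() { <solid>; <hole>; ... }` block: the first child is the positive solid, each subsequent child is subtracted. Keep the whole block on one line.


difference() { translate([401, 208, 0]) cube([3540, 107, 2420]); translate([2211, 208, 0]) cube([771, 107, 2011]); }
translate([401, 4501, 0]) cube([3540, 107, 2420]);
translate([401, 315, 0]) cube([107, 4186, 2420]);
translate([3834, 315, 0]) cube([107, 4186, 2420]);


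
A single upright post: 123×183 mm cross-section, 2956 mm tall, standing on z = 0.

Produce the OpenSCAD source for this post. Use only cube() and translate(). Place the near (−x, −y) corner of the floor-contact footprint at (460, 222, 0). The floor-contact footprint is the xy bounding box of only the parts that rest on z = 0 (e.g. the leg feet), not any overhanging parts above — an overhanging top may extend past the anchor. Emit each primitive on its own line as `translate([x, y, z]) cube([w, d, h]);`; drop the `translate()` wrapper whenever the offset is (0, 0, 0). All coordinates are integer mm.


translate([460, 222, 0]) cube([123, 183, 2956]);


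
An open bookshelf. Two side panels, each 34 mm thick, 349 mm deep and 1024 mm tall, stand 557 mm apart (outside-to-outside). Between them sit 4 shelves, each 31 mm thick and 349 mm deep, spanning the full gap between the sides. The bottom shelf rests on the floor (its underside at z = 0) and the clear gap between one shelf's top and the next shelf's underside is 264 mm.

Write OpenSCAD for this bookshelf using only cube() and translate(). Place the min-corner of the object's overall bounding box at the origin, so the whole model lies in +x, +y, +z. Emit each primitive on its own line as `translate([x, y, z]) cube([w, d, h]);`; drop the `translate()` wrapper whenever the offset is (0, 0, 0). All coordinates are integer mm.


cube([34, 349, 1024]);
translate([523, 0, 0]) cube([34, 349, 1024]);
translate([34, 0, 0]) cube([489, 349, 31]);
translate([34, 0, 295]) cube([489, 349, 31]);
translate([34, 0, 590]) cube([489, 349, 31]);
translate([34, 0, 885]) cube([489, 349, 31]);


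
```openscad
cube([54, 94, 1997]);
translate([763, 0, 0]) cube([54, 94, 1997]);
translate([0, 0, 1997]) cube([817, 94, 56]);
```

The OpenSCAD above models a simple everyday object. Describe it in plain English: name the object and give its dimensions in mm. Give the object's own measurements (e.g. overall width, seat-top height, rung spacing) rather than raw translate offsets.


A door frame. The clear opening is 709 mm wide and 1997 mm high. Two 54 mm wide jambs, 94 mm deep, stand either side of the opening from the floor to the top of the opening. A 56 mm thick head sits across the top of both jambs, spanning the full outside width of the frame.


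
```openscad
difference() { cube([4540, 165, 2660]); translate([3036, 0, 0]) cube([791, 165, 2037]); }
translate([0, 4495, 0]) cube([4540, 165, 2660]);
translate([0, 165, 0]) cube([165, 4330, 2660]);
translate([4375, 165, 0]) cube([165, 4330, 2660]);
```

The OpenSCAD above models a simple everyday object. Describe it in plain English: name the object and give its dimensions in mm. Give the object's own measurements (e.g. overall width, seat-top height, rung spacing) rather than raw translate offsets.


A single room: four walls, each 2660 mm tall and 165 mm thick, enclosing an outside footprint 4540×4660 mm (x × y), no floor or roof. The front and back walls (−y and +y sides) run the full x-width; the side walls fit between their inner faces. A door opening 791 mm wide and 2037 mm tall is cut through the front wall from the floor up, its −x edge 3036 mm from the wall's −x end.


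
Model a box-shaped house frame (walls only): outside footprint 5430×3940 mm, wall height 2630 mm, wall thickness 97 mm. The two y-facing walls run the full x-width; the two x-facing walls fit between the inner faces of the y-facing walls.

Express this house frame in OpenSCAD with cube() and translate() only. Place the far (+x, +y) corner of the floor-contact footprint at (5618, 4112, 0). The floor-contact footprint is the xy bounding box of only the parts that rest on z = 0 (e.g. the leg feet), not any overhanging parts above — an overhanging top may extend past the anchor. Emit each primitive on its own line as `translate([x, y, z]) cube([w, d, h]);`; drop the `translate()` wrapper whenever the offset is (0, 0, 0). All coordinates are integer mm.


translate([188, 172, 0]) cube([5430, 97, 2630]);
translate([188, 4015, 0]) cube([5430, 97, 2630]);
translate([188, 269, 0]) cube([97, 3746, 2630]);
translate([5521, 269, 0]) cube([97, 3746, 2630]);


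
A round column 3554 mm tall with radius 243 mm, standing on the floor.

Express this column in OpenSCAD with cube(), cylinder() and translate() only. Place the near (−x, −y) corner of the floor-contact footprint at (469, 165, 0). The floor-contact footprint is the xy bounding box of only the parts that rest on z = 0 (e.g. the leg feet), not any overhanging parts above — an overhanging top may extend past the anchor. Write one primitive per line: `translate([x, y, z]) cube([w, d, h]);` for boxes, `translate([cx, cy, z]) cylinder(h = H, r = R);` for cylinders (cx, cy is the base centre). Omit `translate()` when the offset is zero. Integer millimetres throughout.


translate([712, 408, 0]) cylinder(h = 3554, r = 243);


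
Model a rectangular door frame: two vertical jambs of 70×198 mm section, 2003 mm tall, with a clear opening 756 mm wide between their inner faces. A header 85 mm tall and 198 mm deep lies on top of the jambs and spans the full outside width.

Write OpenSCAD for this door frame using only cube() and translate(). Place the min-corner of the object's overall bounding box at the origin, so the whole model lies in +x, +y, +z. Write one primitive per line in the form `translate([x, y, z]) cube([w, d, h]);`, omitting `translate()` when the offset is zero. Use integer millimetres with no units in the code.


cube([70, 198, 2003]);
translate([826, 0, 0]) cube([70, 198, 2003]);
translate([0, 0, 2003]) cube([896, 198, 85]);


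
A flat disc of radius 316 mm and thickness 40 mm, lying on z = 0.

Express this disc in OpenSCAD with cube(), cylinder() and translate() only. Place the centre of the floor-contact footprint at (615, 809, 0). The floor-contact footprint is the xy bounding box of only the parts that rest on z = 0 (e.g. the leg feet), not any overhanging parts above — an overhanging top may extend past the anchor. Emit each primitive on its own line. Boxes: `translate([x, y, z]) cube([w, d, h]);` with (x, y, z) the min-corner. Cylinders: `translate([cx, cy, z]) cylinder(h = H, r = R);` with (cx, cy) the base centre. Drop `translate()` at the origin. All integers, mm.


translate([615, 809, 0]) cylinder(h = 40, r = 316);


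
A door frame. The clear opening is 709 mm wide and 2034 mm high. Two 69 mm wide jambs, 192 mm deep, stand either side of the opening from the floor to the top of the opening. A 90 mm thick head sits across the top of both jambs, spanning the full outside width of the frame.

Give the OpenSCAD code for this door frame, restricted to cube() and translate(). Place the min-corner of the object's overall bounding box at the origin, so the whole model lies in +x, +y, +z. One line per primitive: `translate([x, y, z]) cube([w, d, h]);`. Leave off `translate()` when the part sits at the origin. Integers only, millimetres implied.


cube([69, 192, 2034]);
translate([778, 0, 0]) cube([69, 192, 2034]);
translate([0, 0, 2034]) cube([847, 192, 90]);


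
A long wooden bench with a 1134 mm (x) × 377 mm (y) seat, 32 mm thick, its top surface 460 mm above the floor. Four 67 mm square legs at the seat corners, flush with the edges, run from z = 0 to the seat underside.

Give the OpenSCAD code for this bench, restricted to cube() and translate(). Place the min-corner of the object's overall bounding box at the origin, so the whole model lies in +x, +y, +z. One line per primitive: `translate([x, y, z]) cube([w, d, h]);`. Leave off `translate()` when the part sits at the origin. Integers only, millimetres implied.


translate([0, 0, 428]) cube([1134, 377, 32]);
cube([67, 67, 428]);
translate([0, 310, 0]) cube([67, 67, 428]);
translate([1067, 0, 0]) cube([67, 67, 428]);
translate([1067, 310, 0]) cube([67, 67, 428]);


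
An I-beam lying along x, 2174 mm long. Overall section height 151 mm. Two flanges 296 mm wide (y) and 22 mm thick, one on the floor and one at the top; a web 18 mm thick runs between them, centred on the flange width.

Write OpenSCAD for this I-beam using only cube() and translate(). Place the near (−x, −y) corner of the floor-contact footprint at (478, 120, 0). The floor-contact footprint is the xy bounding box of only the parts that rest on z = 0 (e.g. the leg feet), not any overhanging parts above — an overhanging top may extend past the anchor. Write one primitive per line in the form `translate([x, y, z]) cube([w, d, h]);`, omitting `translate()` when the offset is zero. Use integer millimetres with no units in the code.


translate([478, 120, 0]) cube([2174, 296, 22]);
translate([478, 259, 22]) cube([2174, 18, 107]);
translate([478, 120, 129]) cube([2174, 296, 22]);


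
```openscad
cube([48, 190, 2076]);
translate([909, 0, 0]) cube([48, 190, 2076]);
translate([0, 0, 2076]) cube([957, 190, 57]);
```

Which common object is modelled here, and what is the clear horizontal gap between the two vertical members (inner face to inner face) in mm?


A door frame. The clear opening width is 861 mm.

Two 2076 mm tall posts with a header on top — a door frame. The left jamb is 48 mm wide at x = 0; the right jamb starts at x = 909. The clear opening is 909 − 48 = 861 mm.


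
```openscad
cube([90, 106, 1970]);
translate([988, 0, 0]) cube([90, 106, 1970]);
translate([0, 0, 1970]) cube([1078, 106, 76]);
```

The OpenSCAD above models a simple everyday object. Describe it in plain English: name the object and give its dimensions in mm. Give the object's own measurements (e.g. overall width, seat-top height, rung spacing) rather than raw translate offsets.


A door frame. The clear opening is 898 mm wide and 1970 mm high. Two 90 mm wide jambs, 106 mm deep, stand either side of the opening from the floor to the top of the opening. A 76 mm thick head sits across the top of both jambs, spanning the full outside width of the frame.


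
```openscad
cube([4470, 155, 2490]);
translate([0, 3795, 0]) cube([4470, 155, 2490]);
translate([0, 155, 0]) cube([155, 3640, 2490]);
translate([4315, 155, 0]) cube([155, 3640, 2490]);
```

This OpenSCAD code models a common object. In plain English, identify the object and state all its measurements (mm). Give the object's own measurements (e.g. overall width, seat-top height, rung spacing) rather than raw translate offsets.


The wall frame of a small rectangular building: four walls, each 2490 mm tall and 155 mm thick, enclosing a footprint 4470 mm (x) by 3950 mm (y) outside-to-outside, with no floor or roof. The front and back walls (the −y and +y sides) span the full width; the two side walls fit between them.


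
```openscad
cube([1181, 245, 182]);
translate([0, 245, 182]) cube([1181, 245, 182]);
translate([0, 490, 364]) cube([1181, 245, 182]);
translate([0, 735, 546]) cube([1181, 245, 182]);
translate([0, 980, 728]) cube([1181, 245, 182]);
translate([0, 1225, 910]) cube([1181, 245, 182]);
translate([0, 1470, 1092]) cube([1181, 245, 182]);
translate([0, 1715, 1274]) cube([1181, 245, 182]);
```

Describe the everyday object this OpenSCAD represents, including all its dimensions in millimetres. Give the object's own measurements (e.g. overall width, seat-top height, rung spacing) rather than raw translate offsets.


A straight staircase of 8 solid steps. Each step is 1181 mm wide (x), 245 mm deep (y, the going) and 182 mm tall (the rise). The first step rests on the floor; each subsequent step sits one going further in +y and one rise higher in +z, directly behind and above the previous step with no overlap.


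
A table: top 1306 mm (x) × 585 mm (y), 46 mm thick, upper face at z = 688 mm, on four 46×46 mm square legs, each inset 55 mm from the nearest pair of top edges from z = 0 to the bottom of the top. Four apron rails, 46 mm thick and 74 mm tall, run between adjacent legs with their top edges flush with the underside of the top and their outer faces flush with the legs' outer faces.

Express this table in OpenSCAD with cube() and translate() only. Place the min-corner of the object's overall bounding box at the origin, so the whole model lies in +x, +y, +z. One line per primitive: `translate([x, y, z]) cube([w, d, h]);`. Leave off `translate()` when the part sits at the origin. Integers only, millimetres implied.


translate([0, 0, 642]) cube([1306, 585, 46]);
translate([55, 55, 0]) cube([46, 46, 642]);
translate([1205, 55, 0]) cube([46, 46, 642]);
translate([55, 484, 0]) cube([46, 46, 642]);
translate([1205, 484, 0]) cube([46, 46, 642]);
translate([101, 55, 568]) cube([1104, 46, 74]);
translate([101, 484, 568]) cube([1104, 46, 74]);
translate([55, 101, 568]) cube([46, 383, 74]);
translate([1205, 101, 568]) cube([46, 383, 74]);


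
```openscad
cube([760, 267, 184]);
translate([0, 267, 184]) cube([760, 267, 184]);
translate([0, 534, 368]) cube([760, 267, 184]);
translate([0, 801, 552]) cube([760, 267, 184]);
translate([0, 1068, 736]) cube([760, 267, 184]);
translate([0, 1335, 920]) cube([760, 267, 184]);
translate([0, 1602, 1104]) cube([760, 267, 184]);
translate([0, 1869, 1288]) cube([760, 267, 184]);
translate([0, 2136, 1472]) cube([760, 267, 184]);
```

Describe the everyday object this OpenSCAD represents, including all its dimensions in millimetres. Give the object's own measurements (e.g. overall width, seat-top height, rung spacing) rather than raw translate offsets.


A straight staircase of 9 solid steps. Each step is 760 mm wide (x), 267 mm deep (y, the going) and 184 mm tall (the rise). The first step rests on the floor; each subsequent step sits one going further in +y and one rise higher in +z, directly behind and above the previous step with no overlap.


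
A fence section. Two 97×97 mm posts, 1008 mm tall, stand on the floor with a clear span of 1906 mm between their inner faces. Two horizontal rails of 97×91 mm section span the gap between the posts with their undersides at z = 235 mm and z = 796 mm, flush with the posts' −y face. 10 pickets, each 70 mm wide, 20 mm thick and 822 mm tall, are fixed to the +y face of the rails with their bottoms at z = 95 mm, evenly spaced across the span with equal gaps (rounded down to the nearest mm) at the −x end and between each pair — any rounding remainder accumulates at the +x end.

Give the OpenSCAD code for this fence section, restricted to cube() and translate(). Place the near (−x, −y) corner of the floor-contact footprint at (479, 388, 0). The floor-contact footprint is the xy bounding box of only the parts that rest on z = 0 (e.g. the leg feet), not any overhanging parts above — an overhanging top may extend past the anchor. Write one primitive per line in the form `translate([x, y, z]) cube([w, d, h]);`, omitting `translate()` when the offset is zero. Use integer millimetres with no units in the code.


translate([479, 388, 0]) cube([97, 97, 1008]);
translate([2482, 388, 0]) cube([97, 97, 1008]);
translate([576, 388, 235]) cube([1906, 97, 91]);
translate([576, 388, 796]) cube([1906, 97, 91]);
translate([685, 485, 95]) cube([70, 20, 822]);
translate([864, 485, 95]) cube([70, 20, 822]);
translate([1043, 485, 95]) cube([70, 20, 822]);
translate([1222, 485, 95]) cube([70, 20, 822]);
translate([1401, 485, 95]) cube([70, 20, 822]);
translate([1580, 485, 95]) cube([70, 20, 822]);
translate([1759, 485, 95]) cube([70, 20, 822]);
translate([1938, 485, 95]) cube([70, 20, 822]);
translate([2117, 485, 95]) cube([70, 20, 822]);
translate([2296, 485, 95]) cube([70, 20, 822]);


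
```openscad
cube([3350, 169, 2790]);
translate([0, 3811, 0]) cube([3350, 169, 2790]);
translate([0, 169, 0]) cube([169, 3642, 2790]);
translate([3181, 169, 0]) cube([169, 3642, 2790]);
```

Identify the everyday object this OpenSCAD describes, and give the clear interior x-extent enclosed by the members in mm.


A house (or room) frame. The interior width is 3012 mm.

Four 2790 mm walls enclosing a rectangle with no floor or roof — a room or house frame. Outside width is 3350 mm and wall thickness is 169 mm, so the interior width is 3350 − 2 × 169 = 3012 mm.


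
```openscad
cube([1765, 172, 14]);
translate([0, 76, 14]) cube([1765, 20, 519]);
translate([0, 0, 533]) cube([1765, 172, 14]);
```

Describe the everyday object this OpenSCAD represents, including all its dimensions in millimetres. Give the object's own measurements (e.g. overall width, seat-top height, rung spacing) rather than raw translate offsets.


An I-beam lying along x, 1765 mm long. Overall section height 547 mm. Two flanges 172 mm wide (y) and 14 mm thick, one on the floor and one at the top; a web 20 mm thick runs between them, centred on the flange width.


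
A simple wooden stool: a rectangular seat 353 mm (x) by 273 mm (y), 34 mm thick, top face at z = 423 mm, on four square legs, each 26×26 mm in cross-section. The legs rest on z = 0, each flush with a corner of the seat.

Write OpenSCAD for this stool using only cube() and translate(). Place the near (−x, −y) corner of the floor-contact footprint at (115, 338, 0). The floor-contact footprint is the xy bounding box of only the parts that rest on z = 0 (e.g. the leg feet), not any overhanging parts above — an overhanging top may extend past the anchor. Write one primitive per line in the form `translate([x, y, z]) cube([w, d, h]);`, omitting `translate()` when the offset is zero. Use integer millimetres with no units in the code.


translate([115, 338, 389]) cube([353, 273, 34]);
translate([115, 338, 0]) cube([26, 26, 389]);
translate([442, 338, 0]) cube([26, 26, 389]);
translate([115, 585, 0]) cube([26, 26, 389]);
translate([442, 585, 0]) cube([26, 26, 389]);


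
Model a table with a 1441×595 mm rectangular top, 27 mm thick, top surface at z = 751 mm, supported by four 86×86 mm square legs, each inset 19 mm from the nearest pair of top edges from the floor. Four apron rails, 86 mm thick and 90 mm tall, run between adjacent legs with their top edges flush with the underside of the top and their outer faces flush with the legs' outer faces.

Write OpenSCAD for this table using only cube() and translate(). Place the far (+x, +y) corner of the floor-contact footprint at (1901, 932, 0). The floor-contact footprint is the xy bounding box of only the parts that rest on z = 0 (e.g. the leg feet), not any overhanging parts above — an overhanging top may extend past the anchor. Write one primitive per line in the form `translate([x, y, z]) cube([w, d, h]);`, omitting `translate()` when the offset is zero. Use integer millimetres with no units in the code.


translate([479, 356, 724]) cube([1441, 595, 27]);
translate([498, 375, 0]) cube([86, 86, 724]);
translate([1815, 375, 0]) cube([86, 86, 724]);
translate([498, 846, 0]) cube([86, 86, 724]);
translate([1815, 846, 0]) cube([86, 86, 724]);
translate([584, 375, 634]) cube([1231, 86, 90]);
translate([584, 846, 634]) cube([1231, 86, 90]);
translate([498, 461, 634]) cube([86, 385, 90]);
translate([1815, 461, 634]) cube([86, 385, 90]);


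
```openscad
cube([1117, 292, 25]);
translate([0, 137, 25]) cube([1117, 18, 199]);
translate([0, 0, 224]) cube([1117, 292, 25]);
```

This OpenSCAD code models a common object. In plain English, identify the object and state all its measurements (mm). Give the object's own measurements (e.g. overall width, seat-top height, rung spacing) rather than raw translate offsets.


An I-beam lying along x, 1117 mm long. Overall section height 249 mm. Two flanges 292 mm wide (y) and 25 mm thick, one on the floor and one at the top; a web 18 mm thick runs between them, centred on the flange width.


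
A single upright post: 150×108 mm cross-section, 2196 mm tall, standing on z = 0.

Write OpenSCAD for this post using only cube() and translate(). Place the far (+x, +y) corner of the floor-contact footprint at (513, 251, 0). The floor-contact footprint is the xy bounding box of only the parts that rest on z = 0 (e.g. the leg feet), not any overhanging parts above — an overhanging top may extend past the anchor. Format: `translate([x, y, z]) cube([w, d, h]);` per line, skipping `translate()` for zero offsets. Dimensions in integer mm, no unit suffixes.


translate([363, 143, 0]) cube([150, 108, 2196]);


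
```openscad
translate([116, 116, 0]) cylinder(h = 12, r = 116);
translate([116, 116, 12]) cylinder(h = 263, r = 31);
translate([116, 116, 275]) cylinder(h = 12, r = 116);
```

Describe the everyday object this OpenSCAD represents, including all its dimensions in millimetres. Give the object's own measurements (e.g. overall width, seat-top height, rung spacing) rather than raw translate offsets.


A spool: two coaxial disc flanges of radius 116 mm and thickness 12 mm, joined by a core cylinder of radius 31 mm and height 263 mm. The lower flange rests on z = 0 and the three cylinders share a vertical axis.


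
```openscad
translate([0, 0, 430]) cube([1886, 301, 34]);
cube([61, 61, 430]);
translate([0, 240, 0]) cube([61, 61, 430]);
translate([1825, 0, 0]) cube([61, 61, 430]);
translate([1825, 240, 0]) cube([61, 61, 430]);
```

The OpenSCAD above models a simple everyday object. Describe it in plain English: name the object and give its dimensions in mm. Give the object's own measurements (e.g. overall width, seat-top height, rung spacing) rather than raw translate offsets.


A long wooden bench with a 1886 mm (x) × 301 mm (y) seat, 34 mm thick, its top surface 464 mm above the floor. Four 61 mm square legs at the seat corners, flush with the edges, run from z = 0 to the seat underside.


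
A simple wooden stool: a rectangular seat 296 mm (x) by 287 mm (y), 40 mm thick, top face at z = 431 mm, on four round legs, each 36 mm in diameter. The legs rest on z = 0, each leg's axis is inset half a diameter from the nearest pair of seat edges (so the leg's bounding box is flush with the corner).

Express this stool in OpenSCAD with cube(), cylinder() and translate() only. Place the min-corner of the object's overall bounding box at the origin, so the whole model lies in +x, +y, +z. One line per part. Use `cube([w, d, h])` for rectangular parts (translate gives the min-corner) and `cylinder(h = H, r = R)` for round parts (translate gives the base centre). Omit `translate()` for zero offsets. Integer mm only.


translate([0, 0, 391]) cube([296, 287, 40]);
translate([18, 18, 0]) cylinder(h = 391, r = 18);
translate([278, 18, 0]) cylinder(h = 391, r = 18);
translate([18, 269, 0]) cylinder(h = 391, r = 18);
translate([278, 269, 0]) cylinder(h = 391, r = 18);


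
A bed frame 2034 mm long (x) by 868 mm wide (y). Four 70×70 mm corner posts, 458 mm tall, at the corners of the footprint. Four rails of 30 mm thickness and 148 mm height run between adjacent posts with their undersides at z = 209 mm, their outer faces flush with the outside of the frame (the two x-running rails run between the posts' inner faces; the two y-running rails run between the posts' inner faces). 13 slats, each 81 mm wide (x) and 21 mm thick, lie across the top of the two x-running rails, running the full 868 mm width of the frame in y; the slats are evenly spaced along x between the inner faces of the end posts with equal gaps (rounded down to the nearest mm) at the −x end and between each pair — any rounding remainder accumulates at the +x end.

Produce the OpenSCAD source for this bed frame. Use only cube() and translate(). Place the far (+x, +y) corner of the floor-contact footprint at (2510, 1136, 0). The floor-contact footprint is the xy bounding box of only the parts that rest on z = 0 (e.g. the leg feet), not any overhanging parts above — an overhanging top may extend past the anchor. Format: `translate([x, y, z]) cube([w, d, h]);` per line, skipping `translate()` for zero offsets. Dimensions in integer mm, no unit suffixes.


translate([476, 268, 0]) cube([70, 70, 458]);
translate([476, 1066, 0]) cube([70, 70, 458]);
translate([2440, 268, 0]) cube([70, 70, 458]);
translate([2440, 1066, 0]) cube([70, 70, 458]);
translate([546, 268, 209]) cube([1894, 30, 148]);
translate([546, 1106, 209]) cube([1894, 30, 148]);
translate([476, 338, 209]) cube([30, 728, 148]);
translate([2480, 338, 209]) cube([30, 728, 148]);
translate([606, 268, 357]) cube([81, 868, 21]);
translate([747, 268, 357]) cube([81, 868, 21]);
translate([888, 268, 357]) cube([81, 868, 21]);
translate([1029, 268, 357]) cube([81, 868, 21]);
translate([1170, 268, 357]) cube([81, 868, 21]);
translate([1311, 268, 357]) cube([81, 868, 21]);
translate([1452, 268, 357]) cube([81, 868, 21]);
translate([1593, 268, 357]) cube([81, 868, 21]);
translate([1734, 268, 357]) cube([81, 868, 21]);
translate([1875, 268, 357]) cube([81, 868, 21]);
translate([2016, 268, 357]) cube([81, 868, 21]);
translate([2157, 268, 357]) cube([81, 868, 21]);
translate([2298, 268, 357]) cube([81, 868, 21]);


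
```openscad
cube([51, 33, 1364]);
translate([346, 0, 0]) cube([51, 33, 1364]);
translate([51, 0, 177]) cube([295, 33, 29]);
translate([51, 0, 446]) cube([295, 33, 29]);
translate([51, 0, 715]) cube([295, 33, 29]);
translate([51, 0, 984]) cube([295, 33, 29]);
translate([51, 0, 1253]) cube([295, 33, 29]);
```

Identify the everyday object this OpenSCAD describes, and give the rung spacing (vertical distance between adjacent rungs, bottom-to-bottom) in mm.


A ladder. The rung spacing is 269 mm.

Two tall 51×33 posts with 5 short bars between them — a ladder. Adjacent rungs sit at z = 177 and z = 446, so the spacing is 446 − 177 = 269 mm.


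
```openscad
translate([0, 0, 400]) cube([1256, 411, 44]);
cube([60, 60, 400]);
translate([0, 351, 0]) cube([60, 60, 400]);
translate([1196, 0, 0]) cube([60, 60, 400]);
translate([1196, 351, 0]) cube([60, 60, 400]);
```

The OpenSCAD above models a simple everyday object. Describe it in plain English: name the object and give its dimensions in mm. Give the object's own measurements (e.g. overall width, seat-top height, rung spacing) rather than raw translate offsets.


A bench: a 1256×411 mm seat slab, 44 mm thick, top at z = 444 mm, on four 60×60 mm square legs flush with the seat corners and standing on z = 0.


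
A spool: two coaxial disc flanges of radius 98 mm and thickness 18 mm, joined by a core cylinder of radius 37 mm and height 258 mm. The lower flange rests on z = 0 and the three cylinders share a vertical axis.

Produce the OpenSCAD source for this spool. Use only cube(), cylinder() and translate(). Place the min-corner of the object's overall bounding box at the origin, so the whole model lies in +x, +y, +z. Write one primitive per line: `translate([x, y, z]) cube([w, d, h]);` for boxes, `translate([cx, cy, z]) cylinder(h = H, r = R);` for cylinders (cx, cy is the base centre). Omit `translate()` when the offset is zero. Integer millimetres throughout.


translate([98, 98, 0]) cylinder(h = 18, r = 98);
translate([98, 98, 18]) cylinder(h = 258, r = 37);
translate([98, 98, 276]) cylinder(h = 18, r = 98);


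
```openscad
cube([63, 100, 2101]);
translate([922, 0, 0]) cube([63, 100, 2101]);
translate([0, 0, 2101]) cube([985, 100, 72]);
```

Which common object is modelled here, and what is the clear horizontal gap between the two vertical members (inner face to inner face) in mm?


A door frame. The clear opening width is 859 mm.

Two 2101 mm tall posts with a header on top — a door frame. The left jamb is 63 mm wide at x = 0; the right jamb starts at x = 922. The clear opening is 922 − 63 = 859 mm.


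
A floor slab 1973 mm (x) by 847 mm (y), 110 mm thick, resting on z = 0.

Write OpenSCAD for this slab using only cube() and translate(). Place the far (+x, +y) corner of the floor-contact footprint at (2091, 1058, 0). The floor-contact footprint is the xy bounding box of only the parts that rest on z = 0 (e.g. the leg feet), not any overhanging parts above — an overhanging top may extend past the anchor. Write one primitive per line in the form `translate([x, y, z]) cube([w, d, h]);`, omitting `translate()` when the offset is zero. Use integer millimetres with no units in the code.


translate([118, 211, 0]) cube([1973, 847, 110]);


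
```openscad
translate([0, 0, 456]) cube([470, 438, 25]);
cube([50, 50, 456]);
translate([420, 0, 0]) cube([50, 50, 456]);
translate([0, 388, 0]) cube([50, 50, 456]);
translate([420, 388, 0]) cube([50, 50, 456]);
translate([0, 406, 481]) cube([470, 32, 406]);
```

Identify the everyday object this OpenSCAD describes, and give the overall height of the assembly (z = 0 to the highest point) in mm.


A chair. The overall height is 887 mm.

A slab on four corner posts with a tall panel at the back — a chair. The seat slab sits at z = 456 with thickness 25, and the 406 mm backrest starts at the seat top, so the overall height is 456 + 25 + 406 = 887 mm.


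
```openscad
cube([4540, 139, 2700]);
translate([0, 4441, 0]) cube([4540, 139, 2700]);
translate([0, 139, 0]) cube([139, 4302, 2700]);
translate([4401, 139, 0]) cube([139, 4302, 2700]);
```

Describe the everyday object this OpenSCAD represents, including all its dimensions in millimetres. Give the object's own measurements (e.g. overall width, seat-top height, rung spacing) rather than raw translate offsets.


The wall frame of a small rectangular building: four walls, each 2700 mm tall and 139 mm thick, enclosing a footprint 4540 mm (x) by 4580 mm (y) outside-to-outside, with no floor or roof. The front and back walls (the −y and +y sides) span the full width; the two side walls fit between them.


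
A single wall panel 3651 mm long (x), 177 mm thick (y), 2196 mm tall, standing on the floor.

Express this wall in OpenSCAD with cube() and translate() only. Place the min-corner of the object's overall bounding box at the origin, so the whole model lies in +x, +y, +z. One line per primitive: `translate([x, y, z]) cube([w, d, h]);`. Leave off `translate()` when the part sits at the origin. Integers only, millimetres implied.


cube([3651, 177, 2196]);
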